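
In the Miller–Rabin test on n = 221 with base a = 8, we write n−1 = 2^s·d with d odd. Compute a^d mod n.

83

221 − 1 = 220 = 2^2 · 55, so d = 55.
8^1 ≡ 8 (mod 221)
8^2 ≡ 8^2 = 64 ≡ 64 (mod 221)
8^4 ≡ 64^2 = 4096 ≡ 118 (mod 221)
8^8 ≡ 118^2 = 13924 ≡ 1 (mod 221)
8^16 ≡ 1^2 = 1 ≡ 1 (mod 221)
8^32 ≡ 1^2 = 1 ≡ 1 (mod 221)
55 = 32 + 16 + 4 + 2 + 1 in binary powers of 2.
So 8^55 ≡ 1 · 1 · 118 · 64 · 8 ≡ 83 (mod 221).
Squaring chain: 83 → 38; never reaches −1, so base 8 is a Miller–Rabin witness that 221 is composite.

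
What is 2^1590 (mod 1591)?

2^1 ≡ 2 (mod 1591)
2^2 ≡ 2^2 = 4 ≡ 4 (mod 1591)
2^4 ≡ 4^2 = 16 ≡ 16 (mod 1591)
2^8 ≡ 16^2 = 256 ≡ 256 (mod 1591)
2^16 ≡ 256^2 = 65536 ≡ 305 (mod 1591)
2^32 ≡ 305^2 = 93025 ≡ 747 (mod 1591)
2^64 ≡ 747^2 = 558009 ≡ 1159 (mod 1591)
2^128 ≡ 1159^2 = 1343281 ≡ 477 (mod 1591)
2^256 ≡ 477^2 = 227529 ≡ 16 (mod 1591)
2^512 ≡ 16^2 = 256 ≡ 256 (mod 1591)
2^1024 ≡ 256^2 = 65536 ≡ 305 (mod 1591)
1590 = 1024 + 512 + 32 + 16 + 4 + 2 in binary powers of 2.
So 2^1590 ≡ 305 · 256 · 747 · 305 · 16 · 4 ≡ 471 (mod 1591).
Since 471 ≠ 1, base 2 is a Fermat witness: 1591 is composite.

471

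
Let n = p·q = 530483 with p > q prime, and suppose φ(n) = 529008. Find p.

φ(n) = (p−1)(q−1) = n − (p+q) + 1, so p + q = 530483 − 529008 + 1 = 1476.
p and q are the roots of t² − 1476t + 530483 = 0.
Discriminant: 1476² − 4·530483 = 2178576 − 2121932 = 56644; √56644 = 238.
q = (1476 − 238)/2 = 619, p = (1476 + 238)/2 = 857.
Check: 619 · 857 = 530483.

857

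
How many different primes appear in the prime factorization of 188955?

5

188955 = 3^2 · 20995
20995 = 5 · 4199
4199 = 13 · 323
323 = 17 · 19
188955 = 3^2 · 5 · 13 · 17 · 19, which has 5 distinct prime factors.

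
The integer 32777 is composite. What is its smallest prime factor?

73

32777 is odd.
Digit sum 26, not divisible by 3.
Ends in 7: not divisible by 5.
7: 32777 = 7·4682 + 3
11: 32777 = 11·2979 + 8
13: 32777 = 13·2521 + 4
17: 32777 = 17·1928 + 1
19: 32777 = 19·1725 + 2
23: 32777 = 23·1425 + 2
29: 32777 = 29·1130 + 7
31: 32777 = 31·1057 + 10
37: 32777 = 37·885 + 32
41: 32777 = 41·799 + 18
43: 32777 = 43·762 + 11
47: 32777 = 47·697 + 18
53: 32777 = 53·618 + 23
59: 32777 = 59·555 + 32
61: 32777 = 61·537 + 20
67: 32777 = 67·489 + 14
71: 32777 = 71·461 + 46
73: 32777 = 73·449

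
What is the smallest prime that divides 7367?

7367 is odd.
Digit sum 23, not divisible by 3.
Ends in 7: not divisible by 5.
7: 7367 = 7·1052 + 3
11: 7367 = 11·669 + 8
13: 7367 = 13·566 + 9
17: 7367 = 17·433 + 6
19: 7367 = 19·387 + 14
23: 7367 = 23·320 + 7
29: 7367 = 29·254 + 1
31: 7367 = 31·237 + 20
37: 7367 = 37·199 + 4
41: 7367 = 41·179 + 28
43: 7367 = 43·171 + 14
47: 7367 = 47·156 + 35
53: 7367 = 53·139

53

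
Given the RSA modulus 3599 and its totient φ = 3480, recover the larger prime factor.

61

φ(n) = (p−1)(q−1) = n − (p+q) + 1, so p + q = 3599 − 3480 + 1 = 120.
p and q are the roots of t² − 120t + 3599 = 0.
Discriminant: 120² − 4·3599 = 14400 − 14396 = 4; √4 = 2.
q = (120 − 2)/2 = 59, p = (120 + 2)/2 = 61.
Check: 59 · 61 = 3599.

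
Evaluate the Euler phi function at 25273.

24948

Factor: 25273 = 127 · 199.
φ(25273) = (127−1) · (199−1) = 126 · 198 = 24948.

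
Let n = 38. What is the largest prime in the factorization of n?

19

38 = 2 · 19
19 is prime.
So 38 = 2 · 19; the largest prime factor is 19.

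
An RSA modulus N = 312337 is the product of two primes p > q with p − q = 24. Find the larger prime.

Since p = q + 24, we have 312337 = q(q + 24), so q² + 24q − 312337 = 0.
Discriminant: 24² + 4·312337 = 576 + 1249348 = 1249924; √1249924 = 1118.
q = (−24 + 1118)/2 = 547, and p = q + 24 = 571.
Check: 547 · 571 = 312337.

571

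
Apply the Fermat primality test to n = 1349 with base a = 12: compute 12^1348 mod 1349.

938

12^1 ≡ 12 (mod 1349)
12^2 ≡ 12^2 = 144 ≡ 144 (mod 1349)
12^4 ≡ 144^2 = 20736 ≡ 501 (mod 1349)
12^8 ≡ 501^2 = 251001 ≡ 87 (mod 1349)
12^16 ≡ 87^2 = 7569 ≡ 824 (mod 1349)
12^32 ≡ 824^2 = 678976 ≡ 429 (mod 1349)
12^64 ≡ 429^2 = 184041 ≡ 577 (mod 1349)
12^128 ≡ 577^2 = 332929 ≡ 1075 (mod 1349)
12^256 ≡ 1075^2 = 1155625 ≡ 881 (mod 1349)
12^512 ≡ 881^2 = 776161 ≡ 486 (mod 1349)
12^1024 ≡ 486^2 = 236196 ≡ 121 (mod 1349)
1348 = 1024 + 256 + 64 + 4 in binary powers of 2.
So 12^1348 ≡ 121 · 881 · 577 · 501 ≡ 938 (mod 1349).
Since 938 ≠ 1, base 12 is a Fermat witness: 1349 is composite.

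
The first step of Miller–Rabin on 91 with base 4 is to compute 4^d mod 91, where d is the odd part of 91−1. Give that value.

64

91 − 1 = 90 = 2^1 · 45, so d = 45.
4^1 ≡ 4 (mod 91)
4^2 ≡ 4^2 = 16 ≡ 16 (mod 91)
4^4 ≡ 16^2 = 256 ≡ 74 (mod 91)
4^8 ≡ 74^2 = 5476 ≡ 16 (mod 91)
4^16 ≡ 16^2 = 256 ≡ 74 (mod 91)
4^32 ≡ 74^2 = 5476 ≡ 16 (mod 91)
45 = 32 + 8 + 4 + 1 in binary powers of 2.
So 4^45 ≡ 16 · 16 · 74 · 4 ≡ 64 (mod 91).
Squaring chain: 64; never reaches −1, so base 4 is a Miller–Rabin witness that 91 is composite.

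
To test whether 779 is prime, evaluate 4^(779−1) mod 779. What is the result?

4^1 ≡ 4 (mod 779)
4^2 ≡ 4^2 = 16 ≡ 16 (mod 779)
4^4 ≡ 16^2 = 256 ≡ 256 (mod 779)
4^8 ≡ 256^2 = 65536 ≡ 100 (mod 779)
4^16 ≡ 100^2 = 10000 ≡ 652 (mod 779)
4^32 ≡ 652^2 = 425104 ≡ 549 (mod 779)
4^64 ≡ 549^2 = 301401 ≡ 707 (mod 779)
4^128 ≡ 707^2 = 499849 ≡ 510 (mod 779)
4^256 ≡ 510^2 = 260100 ≡ 693 (mod 779)
4^512 ≡ 693^2 = 480249 ≡ 385 (mod 779)
778 = 512 + 256 + 8 + 2 in binary powers of 2.
So 4^778 ≡ 385 · 693 · 100 · 16 ≡ 674 (mod 779).
Since 674 ≠ 1, base 4 is a Fermat witness: 779 is composite.

674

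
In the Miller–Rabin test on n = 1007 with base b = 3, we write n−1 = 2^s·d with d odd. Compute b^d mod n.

1007 − 1 = 1006 = 2^1 · 503, so d = 503.
3^1 ≡ 3 (mod 1007)
3^2 ≡ 3^2 = 9 ≡ 9 (mod 1007)
3^4 ≡ 9^2 = 81 ≡ 81 (mod 1007)
3^8 ≡ 81^2 = 6561 ≡ 519 (mod 1007)
3^16 ≡ 519^2 = 269361 ≡ 492 (mod 1007)
3^32 ≡ 492^2 = 242064 ≡ 384 (mod 1007)
3^64 ≡ 384^2 = 147456 ≡ 434 (mod 1007)
3^128 ≡ 434^2 = 188356 ≡ 47 (mod 1007)
3^256 ≡ 47^2 = 2209 ≡ 195 (mod 1007)
503 = 256 + 128 + 64 + 32 + 16 + 4 + 2 + 1 in binary powers of 2.
So 3^503 ≡ 195 · 47 · 434 · 384 · 492 · 81 · 9 · 3 ≡ 298 (mod 1007).
Squaring chain: 298; never reaches −1, so base 3 is a Miller–Rabin witness that 1007 is composite.

298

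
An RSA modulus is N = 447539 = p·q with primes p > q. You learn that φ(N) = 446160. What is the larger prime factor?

φ(n) = (p−1)(q−1) = n − (p+q) + 1, so p + q = 447539 − 446160 + 1 = 1380.
p and q are the roots of t² − 1380t + 447539 = 0.
Discriminant: 1380² − 4·447539 = 1904400 − 1790156 = 114244; √114244 = 338.
q = (1380 − 338)/2 = 521, p = (1380 + 338)/2 = 859.
Check: 521 · 859 = 447539.

859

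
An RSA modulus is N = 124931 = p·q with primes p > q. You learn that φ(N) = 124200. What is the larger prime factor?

φ(n) = (p−1)(q−1) = n − (p+q) + 1, so p + q = 124931 − 124200 + 1 = 732.
p and q are the roots of t² − 732t + 124931 = 0.
Discriminant: 732² − 4·124931 = 535824 − 499724 = 36100; √36100 = 190.
q = (732 − 190)/2 = 271, p = (732 + 190)/2 = 461.
Check: 271 · 461 = 124931.

461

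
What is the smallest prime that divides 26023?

26023 is odd.
Digit sum 13, not divisible by 3.
Ends in 3: not divisible by 5.
7: 26023 = 7·3717 + 4
11: 26023 = 11·2365 + 8
13: 26023 = 13·2001 + 10
17: 26023 = 17·1530 + 13
19: 26023 = 19·1369 + 12
23: 26023 = 23·1131 + 10
29: 26023 = 29·897 + 10
31: 26023 = 31·839 + 14
37: 26023 = 37·703 + 12
41: 26023 = 41·634 + 29
43: 26023 = 43·605 + 8
47: 26023 = 47·553 + 32
53: 26023 = 53·491

53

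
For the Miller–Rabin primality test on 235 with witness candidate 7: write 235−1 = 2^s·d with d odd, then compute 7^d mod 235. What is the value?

2

235 − 1 = 234 = 2^1 · 117, so d = 117.
7^1 ≡ 7 (mod 235)
7^2 ≡ 7^2 = 49 ≡ 49 (mod 235)
7^4 ≡ 49^2 = 2401 ≡ 51 (mod 235)
7^8 ≡ 51^2 = 2601 ≡ 16 (mod 235)
7^16 ≡ 16^2 = 256 ≡ 21 (mod 235)
7^32 ≡ 21^2 = 441 ≡ 206 (mod 235)
7^64 ≡ 206^2 = 42436 ≡ 136 (mod 235)
117 = 64 + 32 + 16 + 4 + 1 in binary powers of 2.
So 7^117 ≡ 136 · 206 · 21 · 51 · 7 ≡ 2 (mod 235).
Squaring chain: 2; never reaches −1, so base 7 is a Miller–Rabin witness that 235 is composite.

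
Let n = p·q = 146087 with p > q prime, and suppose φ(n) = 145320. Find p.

φ(n) = (p−1)(q−1) = n − (p+q) + 1, so p + q = 146087 − 145320 + 1 = 768.
p and q are the roots of t² − 768t + 146087 = 0.
Discriminant: 768² − 4·146087 = 589824 − 584348 = 5476; √5476 = 74.
q = (768 − 74)/2 = 347, p = (768 + 74)/2 = 421.
Check: 347 · 421 = 146087.

421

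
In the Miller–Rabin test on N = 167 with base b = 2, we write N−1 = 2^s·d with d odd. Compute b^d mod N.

1

167 − 1 = 166 = 2^1 · 83, so d = 83.
2^1 ≡ 2 (mod 167)
2^2 ≡ 2^2 = 4 ≡ 4 (mod 167)
2^4 ≡ 4^2 = 16 ≡ 16 (mod 167)
2^8 ≡ 16^2 = 256 ≡ 89 (mod 167)
2^16 ≡ 89^2 = 7921 ≡ 72 (mod 167)
2^32 ≡ 72^2 = 5184 ≡ 7 (mod 167)
2^64 ≡ 7^2 = 49 ≡ 49 (mod 167)
83 = 64 + 16 + 2 + 1 in binary powers of 2.
So 2^83 ≡ 49 · 72 · 4 · 2 ≡ 1 (mod 167).
Since 2^d ≡ 1 (mod 167), base 2 does not prove 167 composite.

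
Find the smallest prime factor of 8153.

8153 is odd.
Digit sum 17, not divisible by 3.
Ends in 3: not divisible by 5.
7: 8153 = 7·1164 + 5
11: 8153 = 11·741 + 2
13: 8153 = 13·627 + 2
17: 8153 = 17·479 + 10
19: 8153 = 19·429 + 2
23: 8153 = 23·354 + 11
29: 8153 = 29·281 + 4
31: 8153 = 31·263

31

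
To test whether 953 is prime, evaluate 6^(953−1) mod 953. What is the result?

6^1 ≡ 6 (mod 953)
6^2 ≡ 6^2 = 36 ≡ 36 (mod 953)
6^4 ≡ 36^2 = 1296 ≡ 343 (mod 953)
6^8 ≡ 343^2 = 117649 ≡ 430 (mod 953)
6^16 ≡ 430^2 = 184900 ≡ 18 (mod 953)
6^32 ≡ 18^2 = 324 ≡ 324 (mod 953)
6^64 ≡ 324^2 = 104976 ≡ 146 (mod 953)
6^128 ≡ 146^2 = 21316 ≡ 350 (mod 953)
6^256 ≡ 350^2 = 122500 ≡ 516 (mod 953)
6^512 ≡ 516^2 = 266256 ≡ 369 (mod 953)
952 = 512 + 256 + 128 + 32 + 16 + 8 in binary powers of 2.
So 6^952 ≡ 369 · 516 · 350 · 324 · 18 · 430 ≡ 1 (mod 953).
Since the result is 1, base 6 gives no evidence that 953 is composite.

1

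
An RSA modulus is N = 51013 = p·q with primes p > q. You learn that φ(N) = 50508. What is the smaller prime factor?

139

φ(n) = (p−1)(q−1) = n − (p+q) + 1, so p + q = 51013 − 50508 + 1 = 506.
p and q are the roots of t² − 506t + 51013 = 0.
Discriminant: 506² − 4·51013 = 256036 − 204052 = 51984; √51984 = 228.
q = (506 − 228)/2 = 139, p = (506 + 228)/2 = 367.
Check: 139 · 367 = 51013.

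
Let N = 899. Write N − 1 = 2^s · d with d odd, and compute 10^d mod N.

899 − 1 = 898 = 2^1 · 449, so d = 449.
10^1 ≡ 10 (mod 899)
10^2 ≡ 10^2 = 100 ≡ 100 (mod 899)
10^4 ≡ 100^2 = 10000 ≡ 111 (mod 899)
10^8 ≡ 111^2 = 12321 ≡ 634 (mod 899)
10^16 ≡ 634^2 = 401956 ≡ 103 (mod 899)
10^32 ≡ 103^2 = 10609 ≡ 720 (mod 899)
10^64 ≡ 720^2 = 518400 ≡ 576 (mod 899)
10^128 ≡ 576^2 = 331776 ≡ 45 (mod 899)
10^256 ≡ 45^2 = 2025 ≡ 227 (mod 899)
449 = 256 + 128 + 64 + 1 in binary powers of 2.
So 10^449 ≡ 227 · 45 · 576 · 10 ≡ 648 (mod 899).
Squaring chain: 648; never reaches −1, so base 10 is a Miller–Rabin witness that 899 is composite.

648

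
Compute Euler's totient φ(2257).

2160

Factor: 2257 = 37 · 61.
φ(2257) = (37−1) · (61−1) = 36 · 60 = 2160.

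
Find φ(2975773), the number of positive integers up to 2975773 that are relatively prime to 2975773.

2912304

Factor: 2975773 = 103 · 167 · 173.
φ(2975773) = (103−1) · (167−1) · (173−1) = 102 · 166 · 172 = 2912304.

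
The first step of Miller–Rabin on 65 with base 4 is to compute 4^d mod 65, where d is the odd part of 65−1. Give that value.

4

65 − 1 = 64 = 2^6 · 1, so d = 1.
4^1 ≡ 4 (mod 65)
1 = 1 in binary powers of 2.
So 4^1 ≡ 4 ≡ 4 (mod 65).
Squaring chain: 4 → 16 → 61 → 16 → 61 → 16; never reaches −1, so base 4 is a Miller–Rabin witness that 65 is composite.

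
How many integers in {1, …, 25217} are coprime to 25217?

24900

Factor: 25217 = 151 · 167.
φ(25217) = (151−1) · (167−1) = 150 · 166 = 24900.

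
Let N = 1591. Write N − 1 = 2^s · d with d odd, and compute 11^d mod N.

924

1591 − 1 = 1590 = 2^1 · 795, so d = 795.
11^1 ≡ 11 (mod 1591)
11^2 ≡ 11^2 = 121 ≡ 121 (mod 1591)
11^4 ≡ 121^2 = 14641 ≡ 322 (mod 1591)
11^8 ≡ 322^2 = 103684 ≡ 269 (mod 1591)
11^16 ≡ 269^2 = 72361 ≡ 766 (mod 1591)
11^32 ≡ 766^2 = 586756 ≡ 1268 (mod 1591)
11^64 ≡ 1268^2 = 1607824 ≡ 914 (mod 1591)
11^128 ≡ 914^2 = 835396 ≡ 121 (mod 1591)
11^256 ≡ 121^2 = 14641 ≡ 322 (mod 1591)
11^512 ≡ 322^2 = 103684 ≡ 269 (mod 1591)
795 = 512 + 256 + 16 + 8 + 2 + 1 in binary powers of 2.
So 11^795 ≡ 269 · 322 · 766 · 269 · 121 · 11 ≡ 924 (mod 1591).
Squaring chain: 924; never reaches −1, so base 11 is a Miller–Rabin witness that 1591 is composite.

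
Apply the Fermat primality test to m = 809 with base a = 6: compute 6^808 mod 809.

1

6^1 ≡ 6 (mod 809)
6^2 ≡ 6^2 = 36 ≡ 36 (mod 809)
6^4 ≡ 36^2 = 1296 ≡ 487 (mod 809)
6^8 ≡ 487^2 = 237169 ≡ 132 (mod 809)
6^16 ≡ 132^2 = 17424 ≡ 435 (mod 809)
6^32 ≡ 435^2 = 189225 ≡ 728 (mod 809)
6^64 ≡ 728^2 = 529984 ≡ 89 (mod 809)
6^128 ≡ 89^2 = 7921 ≡ 640 (mod 809)
6^256 ≡ 640^2 = 409600 ≡ 246 (mod 809)
6^512 ≡ 246^2 = 60516 ≡ 650 (mod 809)
808 = 512 + 256 + 32 + 8 in binary powers of 2.
So 6^808 ≡ 650 · 246 · 728 · 132 ≡ 1 (mod 809).
Since the result is 1, base 6 gives no evidence that 809 is composite.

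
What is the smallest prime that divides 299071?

37

299071 is odd.
Digit sum 28, not divisible by 3.
Ends in 1: not divisible by 5.
7: 299071 = 7·42724 + 3
11: 299071 = 11·27188 + 3
13: 299071 = 13·23005 + 6
17: 299071 = 17·17592 + 7
19: 299071 = 19·15740 + 11
23: 299071 = 23·13003 + 2
29: 299071 = 29·10312 + 23
31: 299071 = 31·9647 + 14
37: 299071 = 37·8083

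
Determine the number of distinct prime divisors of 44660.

44660 = 2^2 · 11165
11165 = 5 · 2233
2233 = 7 · 319
319 = 11 · 29
44660 = 2^2 · 5 · 7 · 11 · 29, which has 5 distinct prime factors.

5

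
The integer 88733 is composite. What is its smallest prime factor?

88733 is odd.
Digit sum 29, not divisible by 3.
Ends in 3: not divisible by 5.
7: 88733 = 7·12676 + 1
11: 88733 = 11·8066 + 7
13: 88733 = 13·6825 + 8
17: 88733 = 17·5219 + 10
19: 88733 = 19·4670 + 3
23: 88733 = 23·3857 + 22
29: 88733 = 29·3059 + 22
31: 88733 = 31·2862 + 11
37: 88733 = 37·2398 + 7
41: 88733 = 41·2164 + 9
43: 88733 = 43·2063 + 24
47: 88733 = 47·1887 + 44
53: 88733 = 53·1674 + 11
59: 88733 = 59·1503 + 56
61: 88733 = 61·1454 + 39
67: 88733 = 67·1324 + 25
71: 88733 = 71·1249 + 54
73: 88733 = 73·1215 + 38
79: 88733 = 79·1123 + 16
83: 88733 = 83·1069 + 6
89: 88733 = 89·997

89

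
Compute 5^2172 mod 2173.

1369

5^1 ≡ 5 (mod 2173)
5^2 ≡ 5^2 = 25 ≡ 25 (mod 2173)
5^4 ≡ 25^2 = 625 ≡ 625 (mod 2173)
5^8 ≡ 625^2 = 390625 ≡ 1658 (mod 2173)
5^16 ≡ 1658^2 = 2748964 ≡ 119 (mod 2173)
5^32 ≡ 119^2 = 14161 ≡ 1123 (mod 2173)
5^64 ≡ 1123^2 = 1261129 ≡ 789 (mod 2173)
5^128 ≡ 789^2 = 622521 ≡ 1043 (mod 2173)
5^256 ≡ 1043^2 = 1087849 ≡ 1349 (mod 2173)
5^512 ≡ 1349^2 = 1819801 ≡ 1000 (mod 2173)
5^1024 ≡ 1000^2 = 1000000 ≡ 420 (mod 2173)
5^2048 ≡ 420^2 = 176400 ≡ 387 (mod 2173)
2172 = 2048 + 64 + 32 + 16 + 8 + 4 in binary powers of 2.
So 5^2172 ≡ 387 · 789 · 1123 · 119 · 1658 · 625 ≡ 1369 (mod 2173).
Since 1369 ≠ 1, base 5 is a Fermat witness: 2173 is composite.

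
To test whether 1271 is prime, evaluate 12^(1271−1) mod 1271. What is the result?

12^1 ≡ 12 (mod 1271)
12^2 ≡ 12^2 = 144 ≡ 144 (mod 1271)
12^4 ≡ 144^2 = 20736 ≡ 400 (mod 1271)
12^8 ≡ 400^2 = 160000 ≡ 1125 (mod 1271)
12^16 ≡ 1125^2 = 1265625 ≡ 980 (mod 1271)
12^32 ≡ 980^2 = 960400 ≡ 795 (mod 1271)
12^64 ≡ 795^2 = 632025 ≡ 338 (mod 1271)
12^128 ≡ 338^2 = 114244 ≡ 1125 (mod 1271)
12^256 ≡ 1125^2 = 1265625 ≡ 980 (mod 1271)
12^512 ≡ 980^2 = 960400 ≡ 795 (mod 1271)
12^1024 ≡ 795^2 = 632025 ≡ 338 (mod 1271)
1270 = 1024 + 128 + 64 + 32 + 16 + 4 + 2 in binary powers of 2.
So 12^1270 ≡ 338 · 1125 · 338 · 795 · 980 · 400 · 144 ≡ 893 (mod 1271).
Since 893 ≠ 1, base 12 is a Fermat witness: 1271 is composite.

893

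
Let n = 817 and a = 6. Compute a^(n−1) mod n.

87

6^1 ≡ 6 (mod 817)
6^2 ≡ 6^2 = 36 ≡ 36 (mod 817)
6^4 ≡ 36^2 = 1296 ≡ 479 (mod 817)
6^8 ≡ 479^2 = 229441 ≡ 681 (mod 817)
6^16 ≡ 681^2 = 463761 ≡ 522 (mod 817)
6^32 ≡ 522^2 = 272484 ≡ 423 (mod 817)
6^64 ≡ 423^2 = 178929 ≡ 6 (mod 817)
6^128 ≡ 6^2 = 36 ≡ 36 (mod 817)
6^256 ≡ 36^2 = 1296 ≡ 479 (mod 817)
6^512 ≡ 479^2 = 229441 ≡ 681 (mod 817)
816 = 512 + 256 + 32 + 16 in binary powers of 2.
So 6^816 ≡ 681 · 479 · 423 · 522 ≡ 87 (mod 817).
Since 87 ≠ 1, base 6 is a Fermat witness: 817 is composite.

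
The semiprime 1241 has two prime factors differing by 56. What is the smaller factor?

17

Since p = q + 56, we have 1241 = q(q + 56), so q² + 56q − 1241 = 0.
Discriminant: 56² + 4·1241 = 3136 + 4964 = 8100; √8100 = 90.
q = (−56 + 90)/2 = 17, and p = q + 56 = 73.
Check: 17 · 73 = 1241.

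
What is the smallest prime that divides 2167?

11

2167 is odd.
Digit sum 16, not divisible by 3.
Ends in 7: not divisible by 5.
7: 2167 = 7·309 + 4
11: 2167 = 11·197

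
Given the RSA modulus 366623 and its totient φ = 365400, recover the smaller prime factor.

φ(n) = (p−1)(q−1) = n − (p+q) + 1, so p + q = 366623 − 365400 + 1 = 1224.
p and q are the roots of t² − 1224t + 366623 = 0.
Discriminant: 1224² − 4·366623 = 1498176 − 1466492 = 31684; √31684 = 178.
q = (1224 − 178)/2 = 523, p = (1224 + 178)/2 = 701.
Check: 523 · 701 = 366623.

523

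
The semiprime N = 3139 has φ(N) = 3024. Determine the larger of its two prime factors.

φ(n) = (p−1)(q−1) = n − (p+q) + 1, so p + q = 3139 − 3024 + 1 = 116.
p and q are the roots of t² − 116t + 3139 = 0.
Discriminant: 116² − 4·3139 = 13456 − 12556 = 900; √900 = 30.
q = (116 − 30)/2 = 43, p = (116 + 30)/2 = 73.
Check: 43 · 73 = 3139.

73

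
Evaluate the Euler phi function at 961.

930

Factor: 961 = 31^2.
φ(961) = 31^1·(31−1) = 930.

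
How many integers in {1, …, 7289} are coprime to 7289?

7056

Factor: 7289 = 37 · 197.
φ(7289) = (37−1) · (197−1) = 36 · 196 = 7056.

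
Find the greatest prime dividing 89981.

79

89981 = 17 · 5293
5293 = 67 · 79
79 is prime.
So 89981 = 17 · 67 · 79; the largest prime factor is 79.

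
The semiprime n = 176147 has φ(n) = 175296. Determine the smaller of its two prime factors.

353

φ(n) = (p−1)(q−1) = n − (p+q) + 1, so p + q = 176147 − 175296 + 1 = 852.
p and q are the roots of t² − 852t + 176147 = 0.
Discriminant: 852² − 4·176147 = 725904 − 704588 = 21316; √21316 = 146.
q = (852 − 146)/2 = 353, p = (852 + 146)/2 = 499.
Check: 353 · 499 = 176147.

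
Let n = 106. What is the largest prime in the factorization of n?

53

106 = 2 · 53
53 is prime.
So 106 = 2 · 53; the largest prime factor is 53.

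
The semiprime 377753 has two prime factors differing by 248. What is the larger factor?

751

Since p = q + 248, we have 377753 = q(q + 248), so q² + 248q − 377753 = 0.
Discriminant: 248² + 4·377753 = 61504 + 1511012 = 1572516; √1572516 = 1254.
q = (−248 + 1254)/2 = 503, and p = q + 248 = 751.
Check: 503 · 751 = 377753.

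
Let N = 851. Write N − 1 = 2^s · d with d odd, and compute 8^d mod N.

541

851 − 1 = 850 = 2^1 · 425, so d = 425.
8^1 ≡ 8 (mod 851)
8^2 ≡ 8^2 = 64 ≡ 64 (mod 851)
8^4 ≡ 64^2 = 4096 ≡ 692 (mod 851)
8^8 ≡ 692^2 = 478864 ≡ 602 (mod 851)
8^16 ≡ 602^2 = 362404 ≡ 729 (mod 851)
8^32 ≡ 729^2 = 531441 ≡ 417 (mod 851)
8^64 ≡ 417^2 = 173889 ≡ 285 (mod 851)
8^128 ≡ 285^2 = 81225 ≡ 380 (mod 851)
8^256 ≡ 380^2 = 144400 ≡ 581 (mod 851)
425 = 256 + 128 + 32 + 8 + 1 in binary powers of 2.
So 8^425 ≡ 581 · 380 · 417 · 602 · 8 ≡ 541 (mod 851).
Squaring chain: 541; never reaches −1, so base 8 is a Miller–Rabin witness that 851 is composite.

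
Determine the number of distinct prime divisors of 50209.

3

50209 = 23 · 2183
2183 = 37 · 59
50209 = 23 · 37 · 59, which has 3 distinct prime factors.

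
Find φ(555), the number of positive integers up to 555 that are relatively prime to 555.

Factor: 555 = 3 · 5 · 37.
φ(555) = (3−1) · (5−1) · (37−1) = 2 · 4 · 36 = 288.

288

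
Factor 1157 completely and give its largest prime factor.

1157 = 13 · 89
89 is prime.
So 1157 = 13 · 89; the largest prime factor is 89.

89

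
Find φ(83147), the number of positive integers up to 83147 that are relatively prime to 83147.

76032

Factor: 83147 = 17 · 67 · 73.
φ(83147) = (17−1) · (67−1) · (73−1) = 16 · 66 · 72 = 76032.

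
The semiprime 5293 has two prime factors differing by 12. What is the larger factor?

79

Since p = q + 12, we have 5293 = q(q + 12), so q² + 12q − 5293 = 0.
Discriminant: 12² + 4·5293 = 144 + 21172 = 21316; √21316 = 146.
q = (−12 + 146)/2 = 67, and p = q + 12 = 79.
Check: 67 · 79 = 5293.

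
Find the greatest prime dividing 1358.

1358 = 2 · 679
679 = 7 · 97
97 is prime.
So 1358 = 2 · 7 · 97; the largest prime factor is 97.

97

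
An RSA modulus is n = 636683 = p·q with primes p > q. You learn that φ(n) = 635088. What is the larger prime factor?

φ(n) = (p−1)(q−1) = n − (p+q) + 1, so p + q = 636683 − 635088 + 1 = 1596.
p and q are the roots of t² − 1596t + 636683 = 0.
Discriminant: 1596² − 4·636683 = 2547216 − 2546732 = 484; √484 = 22.
q = (1596 − 22)/2 = 787, p = (1596 + 22)/2 = 809.
Check: 787 · 809 = 636683.

809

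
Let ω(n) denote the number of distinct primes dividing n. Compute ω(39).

39 = 3 · 13
39 = 3 · 13, which has 2 distinct prime factors.

2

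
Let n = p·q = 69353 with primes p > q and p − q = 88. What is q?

223

Since p = q + 88, we have 69353 = q(q + 88), so q² + 88q − 69353 = 0.
Discriminant: 88² + 4·69353 = 7744 + 277412 = 285156; √285156 = 534.
q = (−88 + 534)/2 = 223, and p = q + 88 = 311.
Check: 223 · 311 = 69353.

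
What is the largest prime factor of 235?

47

235 = 5 · 47
47 is prime.
So 235 = 5 · 47; the largest prime factor is 47.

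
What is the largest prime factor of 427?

61

427 = 7 · 61
61 is prime.
So 427 = 7 · 61; the largest prime factor is 61.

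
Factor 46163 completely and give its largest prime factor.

46163 = 13 · 3551
3551 = 53 · 67
67 is prime.
So 46163 = 13 · 53 · 67; the largest prime factor is 67.

67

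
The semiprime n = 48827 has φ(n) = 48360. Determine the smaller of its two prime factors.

157

φ(n) = (p−1)(q−1) = n − (p+q) + 1, so p + q = 48827 − 48360 + 1 = 468.
p and q are the roots of t² − 468t + 48827 = 0.
Discriminant: 468² − 4·48827 = 219024 − 195308 = 23716; √23716 = 154.
q = (468 − 154)/2 = 157, p = (468 + 154)/2 = 311.
Check: 157 · 311 = 48827.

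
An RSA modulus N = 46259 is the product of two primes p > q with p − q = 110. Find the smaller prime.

167

Since p = q + 110, we have 46259 = q(q + 110), so q² + 110q − 46259 = 0.
Discriminant: 110² + 4·46259 = 12100 + 185036 = 197136; √197136 = 444.
q = (−110 + 444)/2 = 167, and p = q + 110 = 277.
Check: 167 · 277 = 46259.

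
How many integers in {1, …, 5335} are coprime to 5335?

3840

Factor: 5335 = 5 · 11 · 97.
φ(5335) = (5−1) · (11−1) · (97−1) = 4 · 10 · 96 = 3840.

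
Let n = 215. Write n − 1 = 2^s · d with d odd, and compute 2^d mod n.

215 − 1 = 214 = 2^1 · 107, so d = 107.
2^1 ≡ 2 (mod 215)
2^2 ≡ 2^2 = 4 ≡ 4 (mod 215)
2^4 ≡ 4^2 = 16 ≡ 16 (mod 215)
2^8 ≡ 16^2 = 256 ≡ 41 (mod 215)
2^16 ≡ 41^2 = 1681 ≡ 176 (mod 215)
2^32 ≡ 176^2 = 30976 ≡ 16 (mod 215)
2^64 ≡ 16^2 = 256 ≡ 41 (mod 215)
107 = 64 + 32 + 8 + 2 + 1 in binary powers of 2.
So 2^107 ≡ 41 · 16 · 41 · 4 · 2 ≡ 168 (mod 215).
Squaring chain: 168; never reaches −1, so base 2 is a Miller–Rabin witness that 215 is composite.

168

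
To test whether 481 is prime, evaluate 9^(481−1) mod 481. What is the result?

248

9^1 ≡ 9 (mod 481)
9^2 ≡ 9^2 = 81 ≡ 81 (mod 481)
9^4 ≡ 81^2 = 6561 ≡ 308 (mod 481)
9^8 ≡ 308^2 = 94864 ≡ 107 (mod 481)
9^16 ≡ 107^2 = 11449 ≡ 386 (mod 481)
9^32 ≡ 386^2 = 148996 ≡ 367 (mod 481)
9^64 ≡ 367^2 = 134689 ≡ 9 (mod 481)
9^128 ≡ 9^2 = 81 ≡ 81 (mod 481)
9^256 ≡ 81^2 = 6561 ≡ 308 (mod 481)
480 = 256 + 128 + 64 + 32 in binary powers of 2.
So 9^480 ≡ 308 · 81 · 9 · 367 ≡ 248 (mod 481).
Since 248 ≠ 1, base 9 is a Fermat witness: 481 is composite.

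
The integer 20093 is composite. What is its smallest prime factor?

20093 is odd.
Digit sum 14, not divisible by 3.
Ends in 3: not divisible by 5.
7: 20093 = 7·2870 + 3
11: 20093 = 11·1826 + 7
13: 20093 = 13·1545 + 8
17: 20093 = 17·1181 + 16
19: 20093 = 19·1057 + 10
23: 20093 = 23·873 + 14
29: 20093 = 29·692 + 25
31: 20093 = 31·648 + 5
37: 20093 = 37·543 + 2
41: 20093 = 41·490 + 3
43: 20093 = 43·467 + 12
47: 20093 = 47·427 + 24
53: 20093 = 53·379 + 6
59: 20093 = 59·340 + 33
61: 20093 = 61·329 + 24
67: 20093 = 67·299 + 60
71: 20093 = 71·283

71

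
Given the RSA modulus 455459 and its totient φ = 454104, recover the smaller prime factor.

613

φ(n) = (p−1)(q−1) = n − (p+q) + 1, so p + q = 455459 − 454104 + 1 = 1356.
p and q are the roots of t² − 1356t + 455459 = 0.
Discriminant: 1356² − 4·455459 = 1838736 − 1821836 = 16900; √16900 = 130.
q = (1356 − 130)/2 = 613, p = (1356 + 130)/2 = 743.
Check: 613 · 743 = 455459.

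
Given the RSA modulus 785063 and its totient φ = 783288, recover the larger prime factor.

947

φ(n) = (p−1)(q−1) = n − (p+q) + 1, so p + q = 785063 − 783288 + 1 = 1776.
p and q are the roots of t² − 1776t + 785063 = 0.
Discriminant: 1776² − 4·785063 = 3154176 − 3140252 = 13924; √13924 = 118.
q = (1776 − 118)/2 = 829, p = (1776 + 118)/2 = 947.
Check: 829 · 947 = 785063.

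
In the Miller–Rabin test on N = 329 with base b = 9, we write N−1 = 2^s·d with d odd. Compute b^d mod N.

329 − 1 = 328 = 2^3 · 41, so d = 41.
9^1 ≡ 9 (mod 329)
9^2 ≡ 9^2 = 81 ≡ 81 (mod 329)
9^4 ≡ 81^2 = 6561 ≡ 310 (mod 329)
9^8 ≡ 310^2 = 96100 ≡ 32 (mod 329)
9^16 ≡ 32^2 = 1024 ≡ 37 (mod 329)
9^32 ≡ 37^2 = 1369 ≡ 53 (mod 329)
41 = 32 + 8 + 1 in binary powers of 2.
So 9^41 ≡ 53 · 32 · 9 ≡ 130 (mod 329).
Squaring chain: 130 → 121 → 165; never reaches −1, so base 9 is a Miller–Rabin witness that 329 is composite.

130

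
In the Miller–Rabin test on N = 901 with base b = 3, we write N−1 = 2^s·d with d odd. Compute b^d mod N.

901 − 1 = 900 = 2^2 · 225, so d = 225.
3^1 ≡ 3 (mod 901)
3^2 ≡ 3^2 = 9 ≡ 9 (mod 901)
3^4 ≡ 9^2 = 81 ≡ 81 (mod 901)
3^8 ≡ 81^2 = 6561 ≡ 254 (mod 901)
3^16 ≡ 254^2 = 64516 ≡ 545 (mod 901)
3^32 ≡ 545^2 = 297025 ≡ 596 (mod 901)
3^64 ≡ 596^2 = 355216 ≡ 222 (mod 901)
3^128 ≡ 222^2 = 49284 ≡ 630 (mod 901)
225 = 128 + 64 + 32 + 1 in binary powers of 2.
So 3^225 ≡ 630 · 222 · 596 · 3 ≡ 734 (mod 901).
Squaring chain: 734 → 859; never reaches −1, so base 3 is a Miller–Rabin witness that 901 is composite.

734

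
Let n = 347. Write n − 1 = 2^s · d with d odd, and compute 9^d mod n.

347 − 1 = 346 = 2^1 · 173, so d = 173.
9^1 ≡ 9 (mod 347)
9^2 ≡ 9^2 = 81 ≡ 81 (mod 347)
9^4 ≡ 81^2 = 6561 ≡ 315 (mod 347)
9^8 ≡ 315^2 = 99225 ≡ 330 (mod 347)
9^16 ≡ 330^2 = 108900 ≡ 289 (mod 347)
9^32 ≡ 289^2 = 83521 ≡ 241 (mod 347)
9^64 ≡ 241^2 = 58081 ≡ 132 (mod 347)
9^128 ≡ 132^2 = 17424 ≡ 74 (mod 347)
173 = 128 + 32 + 8 + 4 + 1 in binary powers of 2.
So 9^173 ≡ 74 · 241 · 330 · 315 · 9 ≡ 1 (mod 347).
Since 9^d ≡ 1 (mod 347), base 9 does not prove 347 composite.

1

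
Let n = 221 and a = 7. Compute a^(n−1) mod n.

217

7^1 ≡ 7 (mod 221)
7^2 ≡ 7^2 = 49 ≡ 49 (mod 221)
7^4 ≡ 49^2 = 2401 ≡ 191 (mod 221)
7^8 ≡ 191^2 = 36481 ≡ 16 (mod 221)
7^16 ≡ 16^2 = 256 ≡ 35 (mod 221)
7^32 ≡ 35^2 = 1225 ≡ 120 (mod 221)
7^64 ≡ 120^2 = 14400 ≡ 35 (mod 221)
7^128 ≡ 35^2 = 1225 ≡ 120 (mod 221)
220 = 128 + 64 + 16 + 8 + 4 in binary powers of 2.
So 7^220 ≡ 120 · 35 · 35 · 16 · 191 ≡ 217 (mod 221).
Since 217 ≠ 1, base 7 is a Fermat witness: 221 is composite.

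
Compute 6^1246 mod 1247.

6^1 ≡ 6 (mod 1247)
6^2 ≡ 6^2 = 36 ≡ 36 (mod 1247)
6^4 ≡ 36^2 = 1296 ≡ 49 (mod 1247)
6^8 ≡ 49^2 = 2401 ≡ 1154 (mod 1247)
6^16 ≡ 1154^2 = 1331716 ≡ 1167 (mod 1247)
6^32 ≡ 1167^2 = 1361889 ≡ 165 (mod 1247)
6^64 ≡ 165^2 = 27225 ≡ 1038 (mod 1247)
6^128 ≡ 1038^2 = 1077444 ≡ 36 (mod 1247)
6^256 ≡ 36^2 = 1296 ≡ 49 (mod 1247)
6^512 ≡ 49^2 = 2401 ≡ 1154 (mod 1247)
6^1024 ≡ 1154^2 = 1331716 ≡ 1167 (mod 1247)
1246 = 1024 + 128 + 64 + 16 + 8 + 4 + 2 in binary powers of 2.
So 6^1246 ≡ 1167 · 36 · 1038 · 1167 · 1154 · 49 · 36 ≡ 436 (mod 1247).
Since 436 ≠ 1, base 6 is a Fermat witness: 1247 is composite.

436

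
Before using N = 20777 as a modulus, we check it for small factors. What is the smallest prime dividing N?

20777 is odd.
Digit sum 23, not divisible by 3.
Ends in 7: not divisible by 5.
7: 20777 = 7·2968 + 1
11: 20777 = 11·1888 + 9
13: 20777 = 13·1598 + 3
17: 20777 = 17·1222 + 3
19: 20777 = 19·1093 + 10
23: 20777 = 23·903 + 8
29: 20777 = 29·716 + 13
31: 20777 = 31·670 + 7
37: 20777 = 37·561 + 20
41: 20777 = 41·506 + 31
43: 20777 = 43·483 + 8
47: 20777 = 47·442 + 3
53: 20777 = 53·392 + 1
59: 20777 = 59·352 + 9
61: 20777 = 61·340 + 37
67: 20777 = 67·310 + 7
71: 20777 = 71·292 + 45
73: 20777 = 73·284 + 45
79: 20777 = 79·263

79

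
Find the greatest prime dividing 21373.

67

21373 = 11 · 1943
1943 = 29 · 67
67 is prime.
So 21373 = 11 · 29 · 67; the largest prime factor is 67.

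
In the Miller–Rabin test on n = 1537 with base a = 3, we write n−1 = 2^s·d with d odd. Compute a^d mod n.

1537 − 1 = 1536 = 2^9 · 3, so d = 3.
3^1 ≡ 3 (mod 1537)
3^2 ≡ 3^2 = 9 ≡ 9 (mod 1537)
3 = 2 + 1 in binary powers of 2.
So 3^3 ≡ 9 · 3 ≡ 27 (mod 1537).
Squaring chain: 27 → 729 → 1176 → 1213 → 460 → 1031 → 894 → 1533 → 16; never reaches −1, so base 3 is a Miller–Rabin witness that 1537 is composite.

27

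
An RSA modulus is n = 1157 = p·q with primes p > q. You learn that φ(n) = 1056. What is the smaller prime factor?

13

φ(n) = (p−1)(q−1) = n − (p+q) + 1, so p + q = 1157 − 1056 + 1 = 102.
p and q are the roots of t² − 102t + 1157 = 0.
Discriminant: 102² − 4·1157 = 10404 − 4628 = 5776; √5776 = 76.
q = (102 − 76)/2 = 13, p = (102 + 76)/2 = 89.
Check: 13 · 89 = 1157.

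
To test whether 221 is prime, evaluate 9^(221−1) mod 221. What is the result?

9^1 ≡ 9 (mod 221)
9^2 ≡ 9^2 = 81 ≡ 81 (mod 221)
9^4 ≡ 81^2 = 6561 ≡ 152 (mod 221)
9^8 ≡ 152^2 = 23104 ≡ 120 (mod 221)
9^16 ≡ 120^2 = 14400 ≡ 35 (mod 221)
9^32 ≡ 35^2 = 1225 ≡ 120 (mod 221)
9^64 ≡ 120^2 = 14400 ≡ 35 (mod 221)
9^128 ≡ 35^2 = 1225 ≡ 120 (mod 221)
220 = 128 + 64 + 16 + 8 + 4 in binary powers of 2.
So 9^220 ≡ 120 · 35 · 35 · 120 · 152 ≡ 152 (mod 221).
Since 152 ≠ 1, base 9 is a Fermat witness: 221 is composite.

152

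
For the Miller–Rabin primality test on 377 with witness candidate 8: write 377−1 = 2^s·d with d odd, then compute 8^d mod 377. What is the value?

31

377 − 1 = 376 = 2^3 · 47, so d = 47.
8^1 ≡ 8 (mod 377)
8^2 ≡ 8^2 = 64 ≡ 64 (mod 377)
8^4 ≡ 64^2 = 4096 ≡ 326 (mod 377)
8^8 ≡ 326^2 = 106276 ≡ 339 (mod 377)
8^16 ≡ 339^2 = 114921 ≡ 313 (mod 377)
8^32 ≡ 313^2 = 97969 ≡ 326 (mod 377)
47 = 32 + 8 + 4 + 2 + 1 in binary powers of 2.
So 8^47 ≡ 326 · 339 · 326 · 64 · 8 ≡ 31 (mod 377).
Squaring chain: 31 → 207 → 248; never reaches −1, so base 8 is a Miller–Rabin witness that 377 is composite.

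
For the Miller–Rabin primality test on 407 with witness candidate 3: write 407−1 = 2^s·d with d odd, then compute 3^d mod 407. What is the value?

407 − 1 = 406 = 2^1 · 203, so d = 203.
3^1 ≡ 3 (mod 407)
3^2 ≡ 3^2 = 9 ≡ 9 (mod 407)
3^4 ≡ 9^2 = 81 ≡ 81 (mod 407)
3^8 ≡ 81^2 = 6561 ≡ 49 (mod 407)
3^16 ≡ 49^2 = 2401 ≡ 366 (mod 407)
3^32 ≡ 366^2 = 133956 ≡ 53 (mod 407)
3^64 ≡ 53^2 = 2809 ≡ 367 (mod 407)
3^128 ≡ 367^2 = 134689 ≡ 379 (mod 407)
203 = 128 + 64 + 8 + 2 + 1 in binary powers of 2.
So 3^203 ≡ 379 · 367 · 49 · 9 · 3 ≡ 280 (mod 407).
Squaring chain: 280; never reaches −1, so base 3 is a Miller–Rabin witness that 407 is composite.

280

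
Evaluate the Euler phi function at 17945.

Factor: 17945 = 5 · 37 · 97.
φ(17945) = (5−1) · (37−1) · (97−1) = 4 · 36 · 96 = 13824.

13824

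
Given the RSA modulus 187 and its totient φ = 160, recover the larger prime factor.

φ(n) = (p−1)(q−1) = n − (p+q) + 1, so p + q = 187 − 160 + 1 = 28.
p and q are the roots of t² − 28t + 187 = 0.
Discriminant: 28² − 4·187 = 784 − 748 = 36; √36 = 6.
q = (28 − 6)/2 = 11, p = (28 + 6)/2 = 17.
Check: 11 · 17 = 187.

17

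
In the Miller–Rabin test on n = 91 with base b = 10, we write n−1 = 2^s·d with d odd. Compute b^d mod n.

91 − 1 = 90 = 2^1 · 45, so d = 45.
10^1 ≡ 10 (mod 91)
10^2 ≡ 10^2 = 100 ≡ 9 (mod 91)
10^4 ≡ 9^2 = 81 ≡ 81 (mod 91)
10^8 ≡ 81^2 = 6561 ≡ 9 (mod 91)
10^16 ≡ 9^2 = 81 ≡ 81 (mod 91)
10^32 ≡ 81^2 = 6561 ≡ 9 (mod 91)
45 = 32 + 8 + 4 + 1 in binary powers of 2.
So 10^45 ≡ 9 · 9 · 81 · 10 ≡ 90 (mod 91).
Since 10^d ≡ 90 (mod 91), base 10 does not prove 91 composite.

90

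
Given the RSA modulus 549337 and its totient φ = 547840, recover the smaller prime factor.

φ(n) = (p−1)(q−1) = n − (p+q) + 1, so p + q = 549337 − 547840 + 1 = 1498.
p and q are the roots of t² − 1498t + 549337 = 0.
Discriminant: 1498² − 4·549337 = 2244004 − 2197348 = 46656; √46656 = 216.
q = (1498 − 216)/2 = 641, p = (1498 + 216)/2 = 857.
Check: 641 · 857 = 549337.

641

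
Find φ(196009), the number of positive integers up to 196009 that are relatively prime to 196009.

175440

Factor: 196009 = 11 · 103 · 173.
φ(196009) = (11−1) · (103−1) · (173−1) = 10 · 102 · 172 = 175440.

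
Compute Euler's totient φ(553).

Factor: 553 = 7 · 79.
φ(553) = (7−1) · (79−1) = 6 · 78 = 468.

468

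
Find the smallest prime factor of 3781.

19

3781 is odd.
Digit sum 19, not divisible by 3.
Ends in 1: not divisible by 5.
7: 3781 = 7·540 + 1
11: 3781 = 11·343 + 8
13: 3781 = 13·290 + 11
17: 3781 = 17·222 + 7
19: 3781 = 19·199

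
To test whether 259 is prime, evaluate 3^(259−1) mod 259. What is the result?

211

3^1 ≡ 3 (mod 259)
3^2 ≡ 3^2 = 9 ≡ 9 (mod 259)
3^4 ≡ 9^2 = 81 ≡ 81 (mod 259)
3^8 ≡ 81^2 = 6561 ≡ 86 (mod 259)
3^16 ≡ 86^2 = 7396 ≡ 144 (mod 259)
3^32 ≡ 144^2 = 20736 ≡ 16 (mod 259)
3^64 ≡ 16^2 = 256 ≡ 256 (mod 259)
3^128 ≡ 256^2 = 65536 ≡ 9 (mod 259)
3^256 ≡ 9^2 = 81 ≡ 81 (mod 259)
258 = 256 + 2 in binary powers of 2.
So 3^258 ≡ 81 · 9 ≡ 211 (mod 259).
Since 211 ≠ 1, base 3 is a Fermat witness: 259 is composite.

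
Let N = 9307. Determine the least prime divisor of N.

9307 is odd.
Digit sum 19, not divisible by 3.
Ends in 7: not divisible by 5.
7: 9307 = 7·1329 + 4
11: 9307 = 11·846 + 1
13: 9307 = 13·715 + 12
17: 9307 = 17·547 + 8
19: 9307 = 19·489 + 16
23: 9307 = 23·404 + 15
29: 9307 = 29·320 + 27
31: 9307 = 31·300 + 7
37: 9307 = 37·251 + 20
41: 9307 = 41·227

41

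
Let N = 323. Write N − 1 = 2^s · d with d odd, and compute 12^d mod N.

46

323 − 1 = 322 = 2^1 · 161, so d = 161.
12^1 ≡ 12 (mod 323)
12^2 ≡ 12^2 = 144 ≡ 144 (mod 323)
12^4 ≡ 144^2 = 20736 ≡ 64 (mod 323)
12^8 ≡ 64^2 = 4096 ≡ 220 (mod 323)
12^16 ≡ 220^2 = 48400 ≡ 273 (mod 323)
12^32 ≡ 273^2 = 74529 ≡ 239 (mod 323)
12^64 ≡ 239^2 = 57121 ≡ 273 (mod 323)
12^128 ≡ 273^2 = 74529 ≡ 239 (mod 323)
161 = 128 + 32 + 1 in binary powers of 2.
So 12^161 ≡ 239 · 239 · 12 ≡ 46 (mod 323).
Squaring chain: 46; never reaches −1, so base 12 is a Miller–Rabin witness that 323 is composite.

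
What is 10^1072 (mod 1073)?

750

10^1 ≡ 10 (mod 1073)
10^2 ≡ 10^2 = 100 ≡ 100 (mod 1073)
10^4 ≡ 100^2 = 10000 ≡ 343 (mod 1073)
10^8 ≡ 343^2 = 117649 ≡ 692 (mod 1073)
10^16 ≡ 692^2 = 478864 ≡ 306 (mod 1073)
10^32 ≡ 306^2 = 93636 ≡ 285 (mod 1073)
10^64 ≡ 285^2 = 81225 ≡ 750 (mod 1073)
10^128 ≡ 750^2 = 562500 ≡ 248 (mod 1073)
10^256 ≡ 248^2 = 61504 ≡ 343 (mod 1073)
10^512 ≡ 343^2 = 117649 ≡ 692 (mod 1073)
10^1024 ≡ 692^2 = 478864 ≡ 306 (mod 1073)
1072 = 1024 + 32 + 16 in binary powers of 2.
So 10^1072 ≡ 306 · 285 · 306 ≡ 750 (mod 1073).
Since 750 ≠ 1, base 10 is a Fermat witness: 1073 is composite.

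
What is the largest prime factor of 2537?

2537 = 43 · 59
59 is prime.
So 2537 = 43 · 59; the largest prime factor is 59.

59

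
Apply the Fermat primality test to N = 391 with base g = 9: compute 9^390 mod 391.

123

9^1 ≡ 9 (mod 391)
9^2 ≡ 9^2 = 81 ≡ 81 (mod 391)
9^4 ≡ 81^2 = 6561 ≡ 305 (mod 391)
9^8 ≡ 305^2 = 93025 ≡ 358 (mod 391)
9^16 ≡ 358^2 = 128164 ≡ 307 (mod 391)
9^32 ≡ 307^2 = 94249 ≡ 18 (mod 391)
9^64 ≡ 18^2 = 324 ≡ 324 (mod 391)
9^128 ≡ 324^2 = 104976 ≡ 188 (mod 391)
9^256 ≡ 188^2 = 35344 ≡ 154 (mod 391)
390 = 256 + 128 + 4 + 2 in binary powers of 2.
So 9^390 ≡ 154 · 188 · 305 · 81 ≡ 123 (mod 391).
Since 123 ≠ 1, base 9 is a Fermat witness: 391 is composite.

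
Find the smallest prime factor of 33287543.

67

33287543 is odd.
Digit sum 35, not divisible by 3.
Ends in 3: not divisible by 5.
7: 33287543 = 7·4755363 + 2
11: 33287543 = 11·3026140 + 3
13: 33287543 = 13·2560580 + 3
17: 33287543 = 17·1958090 + 13
19: 33287543 = 19·1751975 + 18
23: 33287543 = 23·1447284 + 11
29: 33287543 = 29·1147846 + 9
31: 33287543 = 31·1073791 + 22
37: 33287543 = 37·899663 + 12
41: 33287543 = 41·811891 + 12
43: 33287543 = 43·774128 + 39
47: 33287543 = 47·708245 + 28
53: 33287543 = 53·628066 + 45
59: 33287543 = 59·564195 + 38
61: 33287543 = 61·545697 + 26
67: 33287543 = 67·496829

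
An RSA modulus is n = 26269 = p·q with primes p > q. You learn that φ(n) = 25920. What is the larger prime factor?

φ(n) = (p−1)(q−1) = n − (p+q) + 1, so p + q = 26269 − 25920 + 1 = 350.
p and q are the roots of t² − 350t + 26269 = 0.
Discriminant: 350² − 4·26269 = 122500 − 105076 = 17424; √17424 = 132.
q = (350 − 132)/2 = 109, p = (350 + 132)/2 = 241.
Check: 109 · 241 = 26269.

241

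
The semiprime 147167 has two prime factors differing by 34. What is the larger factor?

401

Since p = q + 34, we have 147167 = q(q + 34), so q² + 34q − 147167 = 0.
Discriminant: 34² + 4·147167 = 1156 + 588668 = 589824; √589824 = 768.
q = (−34 + 768)/2 = 367, and p = q + 34 = 401.
Check: 367 · 401 = 147167.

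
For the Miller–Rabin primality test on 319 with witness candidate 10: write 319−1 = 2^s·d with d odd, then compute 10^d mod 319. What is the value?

319 − 1 = 318 = 2^1 · 159, so d = 159.
10^1 ≡ 10 (mod 319)
10^2 ≡ 10^2 = 100 ≡ 100 (mod 319)
10^4 ≡ 100^2 = 10000 ≡ 111 (mod 319)
10^8 ≡ 111^2 = 12321 ≡ 199 (mod 319)
10^16 ≡ 199^2 = 39601 ≡ 45 (mod 319)
10^32 ≡ 45^2 = 2025 ≡ 111 (mod 319)
10^64 ≡ 111^2 = 12321 ≡ 199 (mod 319)
10^128 ≡ 199^2 = 39601 ≡ 45 (mod 319)
159 = 128 + 16 + 8 + 4 + 2 + 1 in binary powers of 2.
So 10^159 ≡ 45 · 45 · 199 · 111 · 100 · 10 ≡ 21 (mod 319).
Squaring chain: 21; never reaches −1, so base 10 is a Miller–Rabin witness that 319 is composite.

21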